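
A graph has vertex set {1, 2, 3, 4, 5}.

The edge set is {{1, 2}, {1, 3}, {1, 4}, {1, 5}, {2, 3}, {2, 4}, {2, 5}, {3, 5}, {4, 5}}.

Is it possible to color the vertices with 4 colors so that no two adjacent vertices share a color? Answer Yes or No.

Yes

The chromatic number is 4. 1, 2, 4, 5 are mutually adjacent (a clique of size 4), so at least 4 colors are needed.
One proper 4-coloring: 1=b, 2=c, 3=d, 4=d, 5=a.
That is already a proper 4-coloring.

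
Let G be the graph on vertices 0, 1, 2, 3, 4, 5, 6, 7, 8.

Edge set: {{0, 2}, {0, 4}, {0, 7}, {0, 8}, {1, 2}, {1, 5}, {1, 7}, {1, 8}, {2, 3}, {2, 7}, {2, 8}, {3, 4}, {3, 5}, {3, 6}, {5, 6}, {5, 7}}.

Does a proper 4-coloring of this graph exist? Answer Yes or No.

Yes

The chromatic number is 3. 0, 2, 7 are pairwise adjacent, so at least 3 colors are needed.
One proper 3-coloring: 0=c, 1=c, 2=a, 3=b, 4=a, 5=a, 6=c, 7=b, 8=b.
Since 4 ≥ 3, a proper 4-coloring certainly exists.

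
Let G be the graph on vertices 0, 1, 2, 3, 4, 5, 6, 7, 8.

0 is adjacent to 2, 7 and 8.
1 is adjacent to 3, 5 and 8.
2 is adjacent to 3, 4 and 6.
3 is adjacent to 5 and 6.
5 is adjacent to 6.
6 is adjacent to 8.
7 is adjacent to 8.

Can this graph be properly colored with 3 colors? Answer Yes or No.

Yes

The chromatic number is 3. 2, 3, 6 are mutually adjacent, so at least 3 colors are needed.
A valid assignment using 3 colors: 0=blue, 1=blue, 2=red, 3=green, 4=blue, 5=red, 6=blue, 7=green, 8=red.
That is already a proper 3-coloring.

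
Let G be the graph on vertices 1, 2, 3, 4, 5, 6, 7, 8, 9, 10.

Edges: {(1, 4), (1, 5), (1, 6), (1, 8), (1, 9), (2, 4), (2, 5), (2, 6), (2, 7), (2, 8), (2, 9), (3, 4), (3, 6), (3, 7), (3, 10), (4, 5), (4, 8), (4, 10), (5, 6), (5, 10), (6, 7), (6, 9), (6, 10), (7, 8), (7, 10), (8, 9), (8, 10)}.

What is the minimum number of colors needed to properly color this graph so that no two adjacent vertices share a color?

3, 6, 7, 10 are pairwise adjacent (a clique of size 4), so at least 4 colors are needed.
4 colors suffice: 1=blue, 2=blue, 3=yellow, 4=green, 5=yellow, 6=red, 7=green, 8=red, 9=green, 10=blue. No two adjacent vertices share a color.

4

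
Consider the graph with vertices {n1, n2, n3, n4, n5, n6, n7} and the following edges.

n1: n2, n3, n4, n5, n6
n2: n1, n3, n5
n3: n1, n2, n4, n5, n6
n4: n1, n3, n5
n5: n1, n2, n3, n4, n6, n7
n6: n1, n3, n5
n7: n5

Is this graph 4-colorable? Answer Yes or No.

The chromatic number is 4. n1, n2, n3, n5 form a clique, so at least 4 colors are needed.
One proper 4-coloring: n1=2, n2=4, n3=3, n4=4, n5=1, n6=4, n7=2.
That is already a proper 4-coloring.

Yes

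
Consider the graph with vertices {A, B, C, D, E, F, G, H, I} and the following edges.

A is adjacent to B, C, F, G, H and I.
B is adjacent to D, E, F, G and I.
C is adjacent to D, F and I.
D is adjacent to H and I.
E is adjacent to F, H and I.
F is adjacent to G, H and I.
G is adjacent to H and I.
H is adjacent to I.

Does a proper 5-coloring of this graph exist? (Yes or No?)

The chromatic number is 5. A, B, F, G, I are mutually adjacent (a clique of size 5), so at least 5 colors are needed.
5 colors suffice: color red → {I}; color blue → {D, F}; color green → {B, C, H}; color yellow → {A, E}; color purple → {G}.
That is already a proper 5-coloring.

Yes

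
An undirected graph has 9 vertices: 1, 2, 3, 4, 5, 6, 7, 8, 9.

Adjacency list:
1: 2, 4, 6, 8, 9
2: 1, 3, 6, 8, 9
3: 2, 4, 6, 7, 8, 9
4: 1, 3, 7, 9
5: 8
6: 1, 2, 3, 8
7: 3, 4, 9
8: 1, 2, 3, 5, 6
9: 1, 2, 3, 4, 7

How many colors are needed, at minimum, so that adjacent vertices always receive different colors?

4

3, 4, 7, 9 form a clique, so at least 4 colors are needed.
4 colors suffice: 1=a, 2=c, 3=a, 4=c, 5=a, 6=d, 7=d, 8=b, 9=b. Each edge has distinct colors on its endpoints.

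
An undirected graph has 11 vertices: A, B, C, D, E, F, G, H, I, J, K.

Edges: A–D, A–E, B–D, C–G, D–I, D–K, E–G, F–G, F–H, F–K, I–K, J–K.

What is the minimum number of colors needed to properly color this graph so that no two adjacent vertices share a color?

3

D, I, K form a triangle, so at least 3 colors are needed.
3 colors suffice: color 1 → {D, G, H, J}; color 2 → {B, C, E, K}; color 3 → {A, F, I}. Every edge joins two different colors.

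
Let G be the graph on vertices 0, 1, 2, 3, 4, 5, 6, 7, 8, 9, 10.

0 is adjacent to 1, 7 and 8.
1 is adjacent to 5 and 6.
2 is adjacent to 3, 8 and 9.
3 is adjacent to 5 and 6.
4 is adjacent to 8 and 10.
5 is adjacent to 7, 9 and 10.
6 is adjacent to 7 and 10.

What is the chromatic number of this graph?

2 and 8 are adjacent, so at least 2 colors are needed.
2 colors suffice: color red → {0, 2, 4, 5, 6}; color blue → {1, 3, 7, 8, 9, 10}. Every edge joins two different colors.

2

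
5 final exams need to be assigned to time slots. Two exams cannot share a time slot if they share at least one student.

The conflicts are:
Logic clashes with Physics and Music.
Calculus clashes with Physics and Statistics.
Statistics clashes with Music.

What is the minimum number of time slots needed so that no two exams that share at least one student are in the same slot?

The cycle Music-Statistics-Calculus-Physics-Logic-Music has odd length 5, so it cannot be 2-colored; at least 3 time slots are needed.
3 time slots suffice: time slot 1 → {Logic, Calculus}; time slot 2 → {Physics, Statistics}; time slot 3 → {Music}. No two conflicting exams share a time slot.

3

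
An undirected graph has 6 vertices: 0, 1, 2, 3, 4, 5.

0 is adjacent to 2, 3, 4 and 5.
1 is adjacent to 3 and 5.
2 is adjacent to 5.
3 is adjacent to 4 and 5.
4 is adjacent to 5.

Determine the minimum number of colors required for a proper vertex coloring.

4

0, 3, 4, 5 are mutually adjacent (a clique of size 4), so at least 4 colors are needed.
One proper 4-coloring: 0=b, 1=b, 2=c, 3=c, 4=d, 5=a. Each edge has distinct colors on its endpoints.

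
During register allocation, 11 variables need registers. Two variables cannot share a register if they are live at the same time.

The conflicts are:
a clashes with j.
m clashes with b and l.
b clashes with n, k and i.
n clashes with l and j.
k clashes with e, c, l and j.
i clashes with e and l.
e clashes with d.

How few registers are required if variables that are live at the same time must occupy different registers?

2

i and e conflict, so at least 2 registers are needed.
2 registers suffice: register 1 → {a, m, n, k, i, d}; register 2 → {b, e, c, l, j}. Every pair that conflicts lands in different registers.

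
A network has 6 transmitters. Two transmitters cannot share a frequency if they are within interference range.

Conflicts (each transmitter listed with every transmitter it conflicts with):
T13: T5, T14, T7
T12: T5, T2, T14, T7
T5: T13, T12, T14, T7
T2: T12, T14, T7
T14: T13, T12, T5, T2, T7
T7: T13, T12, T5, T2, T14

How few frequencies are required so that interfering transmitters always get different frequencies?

4

T12, T5, T14, T7 all conflict with each other, so at least 4 frequencies are needed.
A valid assignment using 4 frequencies: T13=3, T12=3, T5=4, T2=4, T14=2, T7=1. Every pair that conflicts lands in different frequencies.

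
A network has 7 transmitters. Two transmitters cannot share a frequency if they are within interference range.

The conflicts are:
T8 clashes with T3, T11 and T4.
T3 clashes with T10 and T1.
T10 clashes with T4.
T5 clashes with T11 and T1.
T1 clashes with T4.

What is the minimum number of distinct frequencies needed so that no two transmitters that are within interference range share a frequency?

3

The cycle T11-T8-T3-T1-T5-T11 has odd length 5, so it cannot be 2-colored; at least 3 frequencies are needed.
3 frequencies suffice: frequency 1 → {T3, T5, T4}; frequency 2 → {T8, T10, T1}; frequency 3 → {T11}. Each listed conflict is separated.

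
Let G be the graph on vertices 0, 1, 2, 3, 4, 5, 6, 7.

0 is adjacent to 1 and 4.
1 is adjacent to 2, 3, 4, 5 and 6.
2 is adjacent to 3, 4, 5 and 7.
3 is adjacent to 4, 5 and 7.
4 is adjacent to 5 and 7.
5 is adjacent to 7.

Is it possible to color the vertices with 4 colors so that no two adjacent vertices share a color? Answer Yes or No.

No

2, 3, 4, 5, 7 form a clique, so at least 5 colors are needed.
So 4 colors are not enough.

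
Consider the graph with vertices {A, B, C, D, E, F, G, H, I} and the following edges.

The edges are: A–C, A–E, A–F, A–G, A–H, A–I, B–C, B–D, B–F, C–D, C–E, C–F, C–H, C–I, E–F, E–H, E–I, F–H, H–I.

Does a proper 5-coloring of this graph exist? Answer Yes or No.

The chromatic number is 5. A, C, E, H, I are pairwise adjacent (a clique of size 5), so at least 5 colors are needed.
5 colors suffice: A=2, B=2, C=1, D=3, E=3, F=4, G=1, H=5, I=4.
That is already a proper 5-coloring.

Yes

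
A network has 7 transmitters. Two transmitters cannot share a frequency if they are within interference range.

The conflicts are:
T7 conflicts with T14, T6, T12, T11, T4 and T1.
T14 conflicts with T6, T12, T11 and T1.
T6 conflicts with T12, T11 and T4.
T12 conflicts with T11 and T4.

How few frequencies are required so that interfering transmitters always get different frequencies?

T7, T14, T6, T12, T11 pairwise conflict, so at least 5 frequencies are needed.
Using 5 frequencies: T7=1, T14=3, T6=2, T12=4, T11=5, T4=3, T1=2. No two conflicting transmitters share a frequency.

5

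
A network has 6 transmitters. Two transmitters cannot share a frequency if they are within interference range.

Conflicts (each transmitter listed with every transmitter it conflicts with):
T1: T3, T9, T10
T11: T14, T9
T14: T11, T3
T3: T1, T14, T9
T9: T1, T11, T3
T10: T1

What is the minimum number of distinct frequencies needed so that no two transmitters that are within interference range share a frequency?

3

T1, T3, T9 pairwise conflict, so at least 3 frequencies are needed.
3 frequencies suffice: frequency 1 → {T11, T3, T10}; frequency 2 → {T14, T9}; frequency 3 → {T1}. Every pair that conflicts lands in different frequencies.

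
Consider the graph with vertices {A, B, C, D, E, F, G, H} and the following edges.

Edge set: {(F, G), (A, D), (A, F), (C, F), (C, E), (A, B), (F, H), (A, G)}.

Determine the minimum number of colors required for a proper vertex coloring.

A, F, G form a triangle, so at least 3 colors are needed.
3 colors suffice: color 1 → {B, D, E, F}; color 2 → {A, C, H}; color 3 → {G}. No two adjacent vertices share a color.

3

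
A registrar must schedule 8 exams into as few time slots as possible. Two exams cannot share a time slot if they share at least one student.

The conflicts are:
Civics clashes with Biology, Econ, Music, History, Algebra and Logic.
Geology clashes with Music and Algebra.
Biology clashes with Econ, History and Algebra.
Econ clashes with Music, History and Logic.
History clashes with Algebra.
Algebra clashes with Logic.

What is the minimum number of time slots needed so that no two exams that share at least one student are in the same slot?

4

Civics, Biology, History, Algebra pairwise conflict, so at least 4 time slots are needed.
4 time slots suffice: time slot 1 → {Civics, Geology}; time slot 2 → {Econ, Algebra}; time slot 3 → {Biology, Music, Logic}; time slot 4 → {History}. Every pair that conflicts lands in different time slots.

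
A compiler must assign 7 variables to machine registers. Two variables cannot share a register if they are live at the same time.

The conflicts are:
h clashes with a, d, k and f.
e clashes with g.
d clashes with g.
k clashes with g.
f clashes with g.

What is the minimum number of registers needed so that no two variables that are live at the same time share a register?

2

f and g conflict, so at least 2 registers are needed.
2 registers suffice: register 1 → {h, g}; register 2 → {e, a, d, k, f}. Every pair that conflicts lands in different registers.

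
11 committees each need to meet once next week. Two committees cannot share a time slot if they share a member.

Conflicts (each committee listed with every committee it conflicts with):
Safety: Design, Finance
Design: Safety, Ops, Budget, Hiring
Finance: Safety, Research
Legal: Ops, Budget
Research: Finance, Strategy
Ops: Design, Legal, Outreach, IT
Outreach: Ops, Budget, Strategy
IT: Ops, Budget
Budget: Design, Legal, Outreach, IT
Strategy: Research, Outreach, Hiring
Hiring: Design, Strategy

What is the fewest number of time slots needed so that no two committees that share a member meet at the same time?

The cycle Hiring-Design-Ops-Outreach-Strategy-Hiring has odd length 5, so it cannot be 2-colored; at least 3 time slots are needed.
Using 3 time slots: Safety=3, Design=2, Finance=1, Legal=2, Research=2, Ops=1, Outreach=2, IT=2, Budget=1, Strategy=1, Hiring=3. Each listed conflict is separated.

3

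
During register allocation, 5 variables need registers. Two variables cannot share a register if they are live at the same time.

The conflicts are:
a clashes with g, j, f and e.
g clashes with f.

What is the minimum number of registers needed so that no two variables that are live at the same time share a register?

3

a, g, f all conflict with each other, so at least 3 registers are needed.
3 registers suffice: register 1 → {a}; register 2 → {g, j, e}; register 3 → {f}. No two conflicting variables share a register.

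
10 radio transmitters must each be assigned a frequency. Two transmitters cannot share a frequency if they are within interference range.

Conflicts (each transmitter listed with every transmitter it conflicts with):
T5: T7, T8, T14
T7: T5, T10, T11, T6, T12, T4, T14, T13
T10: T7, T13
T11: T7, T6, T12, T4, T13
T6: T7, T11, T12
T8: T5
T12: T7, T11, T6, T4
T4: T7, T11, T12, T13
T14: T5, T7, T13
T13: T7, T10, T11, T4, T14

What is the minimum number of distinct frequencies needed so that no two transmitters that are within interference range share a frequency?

T7, T11, T6, T12 pairwise conflict, so at least 4 frequencies are needed.
4 frequencies suffice: frequency 1 → {T7, T8}; frequency 2 → {T5, T10, T11}; frequency 3 → {T12, T13}; frequency 4 → {T6, T4, T14}. Every pair that conflicts lands in different frequencies.

4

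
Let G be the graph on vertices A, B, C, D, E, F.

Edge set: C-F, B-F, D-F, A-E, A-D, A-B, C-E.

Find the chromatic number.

The cycle C-E-A-B-F-C has odd length 5, so it cannot be 2-colored; at least 3 colors are needed.
3 colors suffice: color red → {A, F}; color blue → {B, D, E}; color green → {C}. Each edge has distinct colors on its endpoints.

3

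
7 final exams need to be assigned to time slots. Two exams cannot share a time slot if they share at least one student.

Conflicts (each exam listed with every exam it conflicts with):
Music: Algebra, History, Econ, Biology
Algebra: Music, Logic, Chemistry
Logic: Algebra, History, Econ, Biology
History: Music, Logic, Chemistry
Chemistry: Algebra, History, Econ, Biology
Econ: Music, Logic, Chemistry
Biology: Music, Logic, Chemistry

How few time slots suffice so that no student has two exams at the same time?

Music and Algebra conflict, so at least 2 time slots are needed.
A valid assignment using 2 time slots: Music=1, Algebra=2, Logic=1, History=2, Chemistry=1, Econ=2, Biology=2. Each listed conflict is separated.

2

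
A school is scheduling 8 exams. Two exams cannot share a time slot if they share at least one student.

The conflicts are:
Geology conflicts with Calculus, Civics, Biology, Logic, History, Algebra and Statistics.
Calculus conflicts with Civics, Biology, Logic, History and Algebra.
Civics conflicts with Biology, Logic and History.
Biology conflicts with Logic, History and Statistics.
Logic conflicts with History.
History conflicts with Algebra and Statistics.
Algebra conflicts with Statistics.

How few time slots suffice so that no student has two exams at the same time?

6

Geology, Calculus, Civics, Biology, Logic, History pairwise conflict, so at least 6 time slots are needed.
6 time slots suffice: time slot 1 → {Geology}; time slot 2 → {History}; time slot 3 → {Calculus, Statistics}; time slot 4 → {Biology, Algebra}; time slot 5 → {Logic}; time slot 6 → {Civics}. Each listed conflict is separated.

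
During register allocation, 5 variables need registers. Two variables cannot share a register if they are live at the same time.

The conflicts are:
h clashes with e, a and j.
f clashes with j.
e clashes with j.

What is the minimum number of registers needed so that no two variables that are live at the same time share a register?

h, e, j pairwise conflict, so at least 3 registers are needed.
3 registers suffice: register 1 → {h, f}; register 2 → {a, j}; register 3 → {e}. Each listed conflict is separated.

3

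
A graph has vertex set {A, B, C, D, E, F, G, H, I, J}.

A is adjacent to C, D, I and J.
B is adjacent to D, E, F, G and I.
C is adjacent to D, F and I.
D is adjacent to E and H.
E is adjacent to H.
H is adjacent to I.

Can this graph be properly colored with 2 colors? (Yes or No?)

No

A, C, D are pairwise adjacent, so at least 3 colors are needed.
So 2 colors are not enough.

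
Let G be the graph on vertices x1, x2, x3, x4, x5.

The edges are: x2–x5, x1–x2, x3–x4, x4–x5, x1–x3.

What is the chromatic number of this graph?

3

The cycle x3-x1-x2-x5-x4-x3 has odd length 5, so it cannot be 2-colored; at least 3 colors are needed.
3 colors suffice: color 1 → {x2, x3}; color 2 → {x1, x4}; color 3 → {x5}. Every edge joins two different colors.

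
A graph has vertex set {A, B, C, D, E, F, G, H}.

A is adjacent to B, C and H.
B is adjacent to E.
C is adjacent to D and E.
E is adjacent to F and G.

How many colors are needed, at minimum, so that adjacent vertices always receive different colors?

B and E are adjacent, so at least 2 colors are needed.
2 colors suffice: color 1 → {A, D, E}; color 2 → {B, C, F, G, H}. Every edge joins two different colors.

2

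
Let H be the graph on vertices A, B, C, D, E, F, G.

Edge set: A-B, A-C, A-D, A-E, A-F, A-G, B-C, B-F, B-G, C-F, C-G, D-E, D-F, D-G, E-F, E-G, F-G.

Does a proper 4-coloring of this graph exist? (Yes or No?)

No

A, D, E, F, G form a clique, so at least 5 colors are needed.
So 4 colors are not enough.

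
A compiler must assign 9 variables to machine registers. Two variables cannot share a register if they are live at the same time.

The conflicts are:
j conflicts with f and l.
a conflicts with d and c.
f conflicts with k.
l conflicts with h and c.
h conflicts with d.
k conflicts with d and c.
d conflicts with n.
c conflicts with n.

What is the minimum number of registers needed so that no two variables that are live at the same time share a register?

3

The cycle j-f-k-c-l-j has odd length 5, so it cannot be 2-colored; at least 3 registers are needed.
A valid assignment using 3 registers: j=3, a=2, f=1, l=2, h=3, k=2, d=1, c=1, n=2. Each listed conflict is separated.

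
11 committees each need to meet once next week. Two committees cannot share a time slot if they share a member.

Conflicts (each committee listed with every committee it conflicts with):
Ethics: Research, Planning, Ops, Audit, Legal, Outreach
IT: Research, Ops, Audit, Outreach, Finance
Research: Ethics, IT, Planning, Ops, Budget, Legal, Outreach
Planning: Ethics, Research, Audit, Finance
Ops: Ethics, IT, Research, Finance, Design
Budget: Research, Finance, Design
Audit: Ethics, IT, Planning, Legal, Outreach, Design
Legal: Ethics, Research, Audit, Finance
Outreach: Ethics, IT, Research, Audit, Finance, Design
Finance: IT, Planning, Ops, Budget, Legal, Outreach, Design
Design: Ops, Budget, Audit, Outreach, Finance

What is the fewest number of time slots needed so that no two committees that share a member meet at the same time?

Ops, Finance, Design all conflict with each other, so at least 3 time slots are needed.
3 time slots suffice: Ethics=3, IT=3, Research=1, Planning=2, Ops=2, Budget=2, Audit=1, Legal=2, Outreach=2, Finance=1, Design=3. No two conflicting committees share a time slot.

3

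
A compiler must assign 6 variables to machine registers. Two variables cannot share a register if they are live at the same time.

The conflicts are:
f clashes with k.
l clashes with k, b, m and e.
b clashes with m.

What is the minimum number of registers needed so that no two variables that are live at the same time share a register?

3

l, b, m pairwise conflict, so at least 3 registers are needed.
3 registers suffice: f=1, l=1, k=2, b=3, m=2, e=2. Each listed conflict is separated.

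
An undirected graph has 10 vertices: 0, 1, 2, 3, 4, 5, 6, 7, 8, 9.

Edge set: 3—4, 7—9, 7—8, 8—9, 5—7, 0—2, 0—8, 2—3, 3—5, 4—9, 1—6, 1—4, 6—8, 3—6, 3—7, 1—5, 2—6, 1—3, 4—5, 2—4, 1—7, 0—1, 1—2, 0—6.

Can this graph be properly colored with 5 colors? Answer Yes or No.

Yes

The chromatic number is 4. 1, 2, 3, 6 are pairwise adjacent (a clique of size 4), so at least 4 colors are needed.
4 colors suffice: color a → {1, 8}; color b → {0, 3, 9}; color c → {4, 6, 7}; color d → {2, 5}.
Since 5 ≥ 4, a proper 5-coloring certainly exists.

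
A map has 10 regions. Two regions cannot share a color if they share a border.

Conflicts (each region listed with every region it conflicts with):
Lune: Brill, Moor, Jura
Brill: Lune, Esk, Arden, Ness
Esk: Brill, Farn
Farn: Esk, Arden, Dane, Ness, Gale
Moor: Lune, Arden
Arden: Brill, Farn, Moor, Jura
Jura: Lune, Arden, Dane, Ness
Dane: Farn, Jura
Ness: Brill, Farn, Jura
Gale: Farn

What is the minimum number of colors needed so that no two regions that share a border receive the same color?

Brill and Arden conflict, so at least 2 colors are needed.
One proper 2-coloring: Lune=2, Brill=1, Esk=2, Farn=1, Moor=1, Arden=2, Jura=1, Dane=2, Ness=2, Gale=2. No two conflicting regions share a color.

2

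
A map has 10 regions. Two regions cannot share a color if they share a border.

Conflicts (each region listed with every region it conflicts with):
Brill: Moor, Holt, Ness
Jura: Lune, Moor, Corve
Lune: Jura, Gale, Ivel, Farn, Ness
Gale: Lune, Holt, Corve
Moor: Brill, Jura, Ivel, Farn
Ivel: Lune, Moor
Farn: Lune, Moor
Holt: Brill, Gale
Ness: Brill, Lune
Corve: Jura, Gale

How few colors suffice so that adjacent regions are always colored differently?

3

The cycle Brill-Moor-Jura-Lune-Ness-Brill has odd length 5, so it cannot be 2-colored; at least 3 colors are needed.
One proper 3-coloring: Brill=2, Jura=2, Lune=1, Gale=2, Moor=1, Ivel=2, Farn=2, Holt=1, Ness=3, Corve=1. No two conflicting regions share a color.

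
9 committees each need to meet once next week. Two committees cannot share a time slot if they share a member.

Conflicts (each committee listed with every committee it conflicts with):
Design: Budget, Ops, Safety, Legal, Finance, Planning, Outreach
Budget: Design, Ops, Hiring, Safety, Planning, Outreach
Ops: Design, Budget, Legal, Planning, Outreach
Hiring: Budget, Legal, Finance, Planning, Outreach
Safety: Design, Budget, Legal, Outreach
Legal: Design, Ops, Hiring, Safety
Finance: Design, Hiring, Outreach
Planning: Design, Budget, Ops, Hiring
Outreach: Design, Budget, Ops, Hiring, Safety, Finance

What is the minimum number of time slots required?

4

Design, Budget, Safety, Outreach pairwise conflict, so at least 4 time slots are needed.
A valid assignment using 4 time slots: Design=1, Budget=2, Ops=4, Hiring=1, Safety=4, Legal=2, Finance=2, Planning=3, Outreach=3. Each listed conflict is separated.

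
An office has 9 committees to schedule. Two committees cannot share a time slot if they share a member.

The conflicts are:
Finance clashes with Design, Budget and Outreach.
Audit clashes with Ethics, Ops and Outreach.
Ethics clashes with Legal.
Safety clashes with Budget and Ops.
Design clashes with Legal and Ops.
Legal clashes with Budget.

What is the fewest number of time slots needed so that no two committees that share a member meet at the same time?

3

The cycle Ops-Audit-Ethics-Legal-Design-Ops has odd length 5, so it cannot be 2-colored; at least 3 time slots are needed.
A valid assignment using 3 time slots: Finance=3, Audit=2, Ethics=1, Safety=2, Design=2, Legal=3, Budget=1, Ops=1, Outreach=1. Each listed conflict is separated.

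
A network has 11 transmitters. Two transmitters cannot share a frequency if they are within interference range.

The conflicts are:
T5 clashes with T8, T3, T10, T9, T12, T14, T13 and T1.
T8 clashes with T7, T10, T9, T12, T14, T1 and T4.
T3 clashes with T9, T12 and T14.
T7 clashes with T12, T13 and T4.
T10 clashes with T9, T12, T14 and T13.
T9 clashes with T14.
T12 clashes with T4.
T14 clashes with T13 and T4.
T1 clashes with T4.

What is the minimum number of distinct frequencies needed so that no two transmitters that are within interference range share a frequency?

T5, T8, T10, T9, T14 are mutually in conflict, so at least 5 frequencies are needed.
5 frequencies suffice: frequency 1 → {T8, T3, T13}; frequency 2 → {T5, T4}; frequency 3 → {T12, T14, T1}; frequency 4 → {T7, T10}; frequency 5 → {T9}. Each listed conflict is separated.

5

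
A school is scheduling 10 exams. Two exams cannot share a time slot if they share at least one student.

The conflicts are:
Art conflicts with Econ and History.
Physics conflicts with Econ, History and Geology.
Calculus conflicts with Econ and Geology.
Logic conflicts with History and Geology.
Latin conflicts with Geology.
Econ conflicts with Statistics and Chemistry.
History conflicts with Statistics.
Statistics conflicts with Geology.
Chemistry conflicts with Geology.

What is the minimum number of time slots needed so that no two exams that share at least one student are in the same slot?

Statistics and Geology conflict, so at least 2 time slots are needed.
2 time slots suffice: time slot 1 → {Econ, History, Geology}; time slot 2 → {Art, Physics, Calculus, Logic, Latin, Statistics, Chemistry}. No two conflicting exams share a time slot.

2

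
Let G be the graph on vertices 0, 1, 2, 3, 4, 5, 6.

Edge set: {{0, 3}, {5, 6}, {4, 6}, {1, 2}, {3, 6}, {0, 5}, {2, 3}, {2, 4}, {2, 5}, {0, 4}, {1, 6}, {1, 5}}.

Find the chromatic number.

3

1, 5, 6 form a triangle, so at least 3 colors are needed.
3 colors suffice: color a → {0, 2, 6}; color b → {3, 4, 5}; color c → {1}. Every edge joins two different colors.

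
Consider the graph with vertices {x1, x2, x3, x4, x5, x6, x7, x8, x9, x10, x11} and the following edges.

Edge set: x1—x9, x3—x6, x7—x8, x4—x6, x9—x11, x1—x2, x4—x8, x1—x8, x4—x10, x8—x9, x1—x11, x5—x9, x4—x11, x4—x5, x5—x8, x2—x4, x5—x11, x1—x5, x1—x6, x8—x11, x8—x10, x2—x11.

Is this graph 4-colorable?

x1, x5, x8, x9, x11 are mutually adjacent (a clique of size 5), so at least 5 colors are needed.
So 4 colors are not enough.

No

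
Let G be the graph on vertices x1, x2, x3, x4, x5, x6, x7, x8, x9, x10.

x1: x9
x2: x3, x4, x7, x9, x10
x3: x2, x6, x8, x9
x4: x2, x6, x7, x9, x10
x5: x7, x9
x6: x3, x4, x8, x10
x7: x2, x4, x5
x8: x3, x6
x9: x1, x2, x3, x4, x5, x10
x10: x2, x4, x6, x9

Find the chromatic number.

4

x2, x4, x9, x10 form a clique, so at least 4 colors are needed.
A valid assignment using 4 colors: x1=blue, x2=green, x3=blue, x4=blue, x5=blue, x6=red, x7=red, x8=green, x9=red, x10=yellow. Each edge has distinct colors on its endpoints.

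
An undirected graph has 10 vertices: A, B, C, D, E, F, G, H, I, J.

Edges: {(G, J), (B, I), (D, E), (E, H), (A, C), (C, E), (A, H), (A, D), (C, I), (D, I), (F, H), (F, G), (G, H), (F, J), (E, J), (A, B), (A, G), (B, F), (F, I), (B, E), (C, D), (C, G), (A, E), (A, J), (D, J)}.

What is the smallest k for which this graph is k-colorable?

4

A, D, E, J are pairwise adjacent (a clique of size 4), so at least 4 colors are needed.
One proper 4-coloring: A=1, B=3, C=3, D=4, E=2, F=1, G=2, H=3, I=2, J=3. Each edge has distinct colors on its endpoints.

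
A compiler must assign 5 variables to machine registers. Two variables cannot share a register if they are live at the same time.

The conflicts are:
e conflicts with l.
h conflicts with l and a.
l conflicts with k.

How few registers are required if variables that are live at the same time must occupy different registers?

h and a conflict, so at least 2 registers are needed.
2 registers suffice: register 1 → {l, a}; register 2 → {e, h, k}. Each listed conflict is separated.

2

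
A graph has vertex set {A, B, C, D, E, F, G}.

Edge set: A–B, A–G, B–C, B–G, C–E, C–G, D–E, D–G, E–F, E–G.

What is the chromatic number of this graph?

D, E, G are mutually adjacent, so at least 3 colors are needed.
One proper 3-coloring: A=green, B=blue, C=green, D=green, E=blue, F=red, G=red. No two adjacent vertices share a color.

3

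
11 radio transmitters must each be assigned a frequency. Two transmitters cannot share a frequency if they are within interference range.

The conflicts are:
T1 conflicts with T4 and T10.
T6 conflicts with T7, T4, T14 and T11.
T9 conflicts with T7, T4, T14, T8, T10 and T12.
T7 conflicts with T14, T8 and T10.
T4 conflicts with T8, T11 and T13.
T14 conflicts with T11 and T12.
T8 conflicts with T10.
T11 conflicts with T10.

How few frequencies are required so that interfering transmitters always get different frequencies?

T9, T7, T8, T10 pairwise conflict, so at least 4 frequencies are needed.
4 frequencies suffice: frequency 1 → {T4, T14, T10}; frequency 2 → {T1, T9, T11, T13}; frequency 3 → {T7, T12}; frequency 4 → {T6, T8}. No two conflicting transmitters share a frequency.

4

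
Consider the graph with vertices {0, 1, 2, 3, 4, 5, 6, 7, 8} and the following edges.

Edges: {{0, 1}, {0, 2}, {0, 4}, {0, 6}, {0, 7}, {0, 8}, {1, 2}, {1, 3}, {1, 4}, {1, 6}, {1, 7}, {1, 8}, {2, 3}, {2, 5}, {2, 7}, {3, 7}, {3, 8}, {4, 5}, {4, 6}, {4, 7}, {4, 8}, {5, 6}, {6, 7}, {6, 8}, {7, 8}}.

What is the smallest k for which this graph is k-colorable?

6

0, 1, 4, 6, 7, 8 are mutually adjacent (a clique of size 6), so at least 6 colors are needed.
6 colors suffice: color red → {5, 7}; color blue → {1}; color green → {0, 3}; color yellow → {2, 4}; color purple → {8}; color orange → {6}. Each edge has distinct colors on its endpoints.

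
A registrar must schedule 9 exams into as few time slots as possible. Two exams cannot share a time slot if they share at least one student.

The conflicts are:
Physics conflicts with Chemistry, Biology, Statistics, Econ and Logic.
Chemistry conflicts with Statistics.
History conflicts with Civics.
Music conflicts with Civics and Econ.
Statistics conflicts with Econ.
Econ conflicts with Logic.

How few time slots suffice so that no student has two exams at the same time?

Physics, Econ, Logic pairwise conflict, so at least 3 time slots are needed.
3 time slots suffice: time slot 1 → {Physics, History, Music}; time slot 2 → {Chemistry, Biology, Civics, Econ}; time slot 3 → {Statistics, Logic}. Every pair that conflicts lands in different time slots.

3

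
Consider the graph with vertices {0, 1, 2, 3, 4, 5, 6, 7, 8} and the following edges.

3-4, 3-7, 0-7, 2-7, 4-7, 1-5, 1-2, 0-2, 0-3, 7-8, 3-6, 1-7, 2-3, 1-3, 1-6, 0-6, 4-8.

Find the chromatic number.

4

0, 2, 3, 7 form a clique, so at least 4 colors are needed.
One proper 4-coloring: 0=green, 1=green, 2=yellow, 3=red, 4=green, 5=red, 6=blue, 7=blue, 8=red. Every edge joins two different colors.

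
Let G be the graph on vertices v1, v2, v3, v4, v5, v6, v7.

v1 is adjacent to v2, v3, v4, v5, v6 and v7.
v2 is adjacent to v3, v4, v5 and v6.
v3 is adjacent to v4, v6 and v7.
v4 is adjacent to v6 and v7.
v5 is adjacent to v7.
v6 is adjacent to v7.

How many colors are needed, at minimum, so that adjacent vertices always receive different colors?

v1, v3, v4, v6, v7 are pairwise adjacent (a clique of size 5), so at least 5 colors are needed.
One proper 5-coloring: v1=1, v2=4, v3=5, v4=3, v5=2, v6=2, v7=4. No two adjacent vertices share a color.

5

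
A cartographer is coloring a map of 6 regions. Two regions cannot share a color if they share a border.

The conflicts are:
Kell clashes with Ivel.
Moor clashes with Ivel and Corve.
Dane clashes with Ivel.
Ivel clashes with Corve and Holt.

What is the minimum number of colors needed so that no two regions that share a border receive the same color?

Moor, Ivel, Corve all conflict with each other, so at least 3 colors are needed.
3 colors suffice: color 1 → {Ivel}; color 2 → {Kell, Moor, Dane, Holt}; color 3 → {Corve}. No two conflicting regions share a color.

3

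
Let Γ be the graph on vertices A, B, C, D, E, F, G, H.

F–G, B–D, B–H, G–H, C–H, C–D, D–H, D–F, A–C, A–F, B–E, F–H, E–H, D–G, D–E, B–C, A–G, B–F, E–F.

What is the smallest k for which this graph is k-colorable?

B, D, E, F, H are pairwise adjacent (a clique of size 5), so at least 5 colors are needed.
5 colors suffice: A=red, B=yellow, C=blue, D=red, E=purple, F=blue, G=yellow, H=green. No two adjacent vertices share a color.

5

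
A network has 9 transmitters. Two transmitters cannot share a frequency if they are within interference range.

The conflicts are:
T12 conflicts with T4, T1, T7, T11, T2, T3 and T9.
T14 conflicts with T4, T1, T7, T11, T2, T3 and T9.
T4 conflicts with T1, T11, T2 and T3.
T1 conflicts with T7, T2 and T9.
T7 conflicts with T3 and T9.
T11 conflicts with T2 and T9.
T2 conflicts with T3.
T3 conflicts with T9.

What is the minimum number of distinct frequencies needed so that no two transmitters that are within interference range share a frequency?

T12, T4, T11, T2 all conflict with each other, so at least 4 frequencies are needed.
4 frequencies suffice: frequency 1 → {T12, T14}; frequency 2 → {T1, T11, T3}; frequency 3 → {T4, T9}; frequency 4 → {T7, T2}. No two conflicting transmitters share a frequency.

4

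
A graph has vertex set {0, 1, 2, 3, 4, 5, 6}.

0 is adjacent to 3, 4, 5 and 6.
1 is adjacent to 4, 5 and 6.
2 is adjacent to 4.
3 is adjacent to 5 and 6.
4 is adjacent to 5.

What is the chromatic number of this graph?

3

1, 4, 5 are mutually adjacent, so at least 3 colors are needed.
3 colors suffice: color red → {3, 4}; color blue → {0, 1, 2}; color green → {5, 6}. Each edge has distinct colors on its endpoints.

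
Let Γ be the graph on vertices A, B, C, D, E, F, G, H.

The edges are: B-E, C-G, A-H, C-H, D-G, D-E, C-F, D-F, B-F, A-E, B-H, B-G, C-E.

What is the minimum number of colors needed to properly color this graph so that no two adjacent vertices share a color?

C and H are adjacent, so at least 2 colors are needed.
2 colors suffice: color red → {A, B, C, D}; color blue → {E, F, G, H}. Each edge has distinct colors on its endpoints.

2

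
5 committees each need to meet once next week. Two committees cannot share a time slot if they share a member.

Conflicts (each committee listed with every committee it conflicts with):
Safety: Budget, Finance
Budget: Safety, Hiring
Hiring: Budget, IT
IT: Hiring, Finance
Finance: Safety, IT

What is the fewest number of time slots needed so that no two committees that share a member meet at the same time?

3

The cycle Safety-Finance-IT-Hiring-Budget-Safety has odd length 5, so it cannot be 2-colored; at least 3 time slots are needed.
3 time slots suffice: time slot 1 → {Safety, IT}; time slot 2 → {Budget, Finance}; time slot 3 → {Hiring}. Each listed conflict is separated.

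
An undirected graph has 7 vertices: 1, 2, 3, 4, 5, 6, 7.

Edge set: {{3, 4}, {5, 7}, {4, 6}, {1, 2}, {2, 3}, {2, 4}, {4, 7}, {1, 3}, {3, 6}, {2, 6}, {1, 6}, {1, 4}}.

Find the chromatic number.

5

1, 2, 3, 4, 6 form a clique, so at least 5 colors are needed.
One proper 5-coloring: 1=e, 2=d, 3=c, 4=a, 5=a, 6=b, 7=b. Each edge has distinct colors on its endpoints.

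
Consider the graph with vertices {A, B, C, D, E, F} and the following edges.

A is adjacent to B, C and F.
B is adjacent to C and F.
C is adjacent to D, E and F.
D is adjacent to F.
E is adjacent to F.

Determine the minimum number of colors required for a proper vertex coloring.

A, B, C, F are mutually adjacent (a clique of size 4), so at least 4 colors are needed.
4 colors suffice: color 1 → {F}; color 2 → {C}; color 3 → {B, D, E}; color 4 → {A}. Each edge has distinct colors on its endpoints.

4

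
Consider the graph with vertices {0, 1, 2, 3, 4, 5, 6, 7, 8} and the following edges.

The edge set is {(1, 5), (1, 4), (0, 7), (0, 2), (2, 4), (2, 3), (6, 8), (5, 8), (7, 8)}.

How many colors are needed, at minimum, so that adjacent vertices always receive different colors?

3

The cycle 4-1-5-8-7-0-2-4 has odd length 7, so it cannot be 2-colored; at least 3 colors are needed.
3 colors suffice: 0=blue, 1=red, 2=red, 3=blue, 4=blue, 5=blue, 6=blue, 7=green, 8=red. No two adjacent vertices share a color.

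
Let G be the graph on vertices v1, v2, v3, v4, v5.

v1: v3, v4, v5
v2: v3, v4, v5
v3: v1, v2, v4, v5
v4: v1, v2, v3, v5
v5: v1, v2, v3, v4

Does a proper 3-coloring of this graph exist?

No

v1, v3, v4, v5 form a clique, so at least 4 colors are needed.
So 3 colors are not enough.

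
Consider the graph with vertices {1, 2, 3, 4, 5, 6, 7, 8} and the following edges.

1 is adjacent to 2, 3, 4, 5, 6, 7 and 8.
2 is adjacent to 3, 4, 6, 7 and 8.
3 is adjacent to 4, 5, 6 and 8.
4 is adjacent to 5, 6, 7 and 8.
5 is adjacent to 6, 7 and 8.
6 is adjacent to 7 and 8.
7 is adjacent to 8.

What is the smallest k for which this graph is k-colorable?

6

1, 4, 5, 6, 7, 8 are mutually adjacent (a clique of size 6), so at least 6 colors are needed.
A valid assignment using 6 colors: 1=green, 2=purple, 3=orange, 4=blue, 5=purple, 6=yellow, 7=orange, 8=red. Each edge has distinct colors on its endpoints.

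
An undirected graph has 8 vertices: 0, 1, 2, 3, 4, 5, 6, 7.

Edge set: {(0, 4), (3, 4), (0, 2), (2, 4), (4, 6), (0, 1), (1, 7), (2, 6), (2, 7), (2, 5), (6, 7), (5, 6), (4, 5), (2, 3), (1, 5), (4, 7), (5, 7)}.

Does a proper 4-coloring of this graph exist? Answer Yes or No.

No

2, 4, 5, 6, 7 are pairwise adjacent (a clique of size 5), so at least 5 colors are needed.
So 4 colors are not enough.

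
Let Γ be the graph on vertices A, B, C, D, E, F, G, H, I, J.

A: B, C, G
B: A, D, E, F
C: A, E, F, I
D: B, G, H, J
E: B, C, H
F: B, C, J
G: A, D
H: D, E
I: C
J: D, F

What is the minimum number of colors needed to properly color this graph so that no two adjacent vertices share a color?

C and F are adjacent, so at least 2 colors are needed.
2 colors suffice: color red → {A, D, E, F, I}; color blue → {B, C, G, H, J}. No two adjacent vertices share a color.

2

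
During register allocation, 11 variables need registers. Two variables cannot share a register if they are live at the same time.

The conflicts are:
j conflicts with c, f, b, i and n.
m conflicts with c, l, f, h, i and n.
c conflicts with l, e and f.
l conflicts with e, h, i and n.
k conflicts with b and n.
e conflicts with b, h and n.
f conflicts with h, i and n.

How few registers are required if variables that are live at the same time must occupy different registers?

l, e, h are mutually in conflict, so at least 3 registers are needed.
3 registers suffice: j=3, m=3, c=2, l=1, k=3, e=3, f=1, b=1, h=2, i=2, n=2. Each listed conflict is separated.

3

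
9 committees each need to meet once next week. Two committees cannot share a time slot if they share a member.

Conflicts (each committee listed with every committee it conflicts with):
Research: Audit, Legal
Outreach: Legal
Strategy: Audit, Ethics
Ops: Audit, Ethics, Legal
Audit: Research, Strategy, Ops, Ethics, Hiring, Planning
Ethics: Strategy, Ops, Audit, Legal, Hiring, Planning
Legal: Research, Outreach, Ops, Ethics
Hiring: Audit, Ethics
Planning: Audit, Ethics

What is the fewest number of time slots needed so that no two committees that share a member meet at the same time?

3

Ops, Ethics, Legal pairwise conflict, so at least 3 time slots are needed.
A valid assignment using 3 time slots: Research=1, Outreach=1, Strategy=3, Ops=3, Audit=2, Ethics=1, Legal=2, Hiring=3, Planning=3. No two conflicting committees share a time slot.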